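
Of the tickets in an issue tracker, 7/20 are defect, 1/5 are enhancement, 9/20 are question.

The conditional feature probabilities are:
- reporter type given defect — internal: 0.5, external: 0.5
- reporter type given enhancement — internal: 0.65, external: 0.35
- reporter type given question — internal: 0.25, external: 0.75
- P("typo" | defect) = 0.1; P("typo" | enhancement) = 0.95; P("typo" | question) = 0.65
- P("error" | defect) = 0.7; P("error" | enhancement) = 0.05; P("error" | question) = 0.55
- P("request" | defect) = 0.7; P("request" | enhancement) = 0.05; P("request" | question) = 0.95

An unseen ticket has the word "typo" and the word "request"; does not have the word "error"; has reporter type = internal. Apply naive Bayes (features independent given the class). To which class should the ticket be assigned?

defect: 0.35 × 0.5 × 0.1 × (1−0.7) × 0.7 = 0.003675
enhancement: 0.2 × 0.65 × 0.95 × (1−0.05) × 0.05 = 0.00586625
question: 0.45 × 0.25 × 0.65 × (1−0.55) × 0.95 = 0.0312609375
Highest score → question.

question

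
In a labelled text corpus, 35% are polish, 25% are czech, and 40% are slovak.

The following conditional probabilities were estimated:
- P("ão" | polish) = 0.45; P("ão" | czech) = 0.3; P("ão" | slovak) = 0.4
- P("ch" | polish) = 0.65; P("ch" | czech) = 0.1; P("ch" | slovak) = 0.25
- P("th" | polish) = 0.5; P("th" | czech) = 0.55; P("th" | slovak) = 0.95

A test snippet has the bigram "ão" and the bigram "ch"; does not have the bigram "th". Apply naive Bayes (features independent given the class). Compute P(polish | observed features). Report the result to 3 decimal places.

polish: 0.35 × 0.45 × 0.65 × (1−0.5) = 0.0511875
czech: 0.25 × 0.3 × 0.1 × (1−0.55) = 0.003375
slovak: 0.4 × 0.4 × 0.25 × (1−0.95) = 0.002
P(polish | x) = 0.0511875 / 0.0565625 ≈ 0.905

0.905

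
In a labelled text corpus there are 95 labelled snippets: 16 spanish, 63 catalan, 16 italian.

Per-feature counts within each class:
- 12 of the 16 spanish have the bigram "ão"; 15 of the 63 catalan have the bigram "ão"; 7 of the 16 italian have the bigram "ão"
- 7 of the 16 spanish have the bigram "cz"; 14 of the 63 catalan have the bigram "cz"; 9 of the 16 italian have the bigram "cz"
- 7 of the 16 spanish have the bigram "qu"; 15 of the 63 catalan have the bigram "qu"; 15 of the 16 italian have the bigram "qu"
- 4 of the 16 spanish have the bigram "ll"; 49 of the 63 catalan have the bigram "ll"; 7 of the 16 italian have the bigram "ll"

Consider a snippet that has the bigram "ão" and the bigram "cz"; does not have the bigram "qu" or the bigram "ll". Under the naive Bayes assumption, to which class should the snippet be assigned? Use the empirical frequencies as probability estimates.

spanish: (16/95) × (12/16) × (7/16) × (9/16) × (12/16) ≈ 0.0233141
catalan: (63/95) × (15/63) × (14/63) × (48/63) × (14/63) ≈ 0.00594078
italian: (16/95) × (7/16) × (9/16) × (1/16) × (9/16) ≈ 0.00145713
Highest score → spanish.

spanish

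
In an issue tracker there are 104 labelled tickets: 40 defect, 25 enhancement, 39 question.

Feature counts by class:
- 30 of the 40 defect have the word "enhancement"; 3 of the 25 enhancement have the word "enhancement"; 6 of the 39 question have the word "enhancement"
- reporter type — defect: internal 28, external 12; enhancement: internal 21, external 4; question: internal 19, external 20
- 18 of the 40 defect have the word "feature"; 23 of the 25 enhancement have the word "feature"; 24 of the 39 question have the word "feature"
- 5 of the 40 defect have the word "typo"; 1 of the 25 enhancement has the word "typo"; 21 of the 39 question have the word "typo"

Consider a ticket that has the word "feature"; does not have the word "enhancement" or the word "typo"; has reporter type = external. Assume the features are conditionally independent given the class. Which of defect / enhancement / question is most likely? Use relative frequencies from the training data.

defect: (40/104) × (10/40) × (12/40) × (18/40) × (35/40) ≈ 0.0113582
enhancement: (25/104) × (22/25) × (4/25) × (23/25) × (24/25) ≈ 0.0298929
question: (39/104) × (33/39) × (20/39) × (24/39) × (18/39) ≈ 0.0462169
Highest score → question.

question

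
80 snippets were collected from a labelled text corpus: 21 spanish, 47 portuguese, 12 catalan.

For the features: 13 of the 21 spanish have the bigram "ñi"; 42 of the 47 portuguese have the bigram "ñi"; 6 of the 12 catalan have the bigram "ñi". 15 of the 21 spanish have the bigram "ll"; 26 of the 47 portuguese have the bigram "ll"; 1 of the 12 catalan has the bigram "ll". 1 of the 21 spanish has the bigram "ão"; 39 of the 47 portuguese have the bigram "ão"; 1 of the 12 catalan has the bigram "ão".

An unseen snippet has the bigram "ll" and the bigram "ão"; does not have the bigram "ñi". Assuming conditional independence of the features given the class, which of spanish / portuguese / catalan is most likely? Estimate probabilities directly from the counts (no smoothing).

portuguese

spanish: (21/80) × (8/21) × (15/21) × (1/21) ≈ 0.00340136
portuguese: (47/80) × (5/47) × (26/47) × (39/47) ≈ 0.0286895
catalan: (12/80) × (6/12) × (1/12) × (1/12) ≈ 0.000520833
Highest score → portuguese.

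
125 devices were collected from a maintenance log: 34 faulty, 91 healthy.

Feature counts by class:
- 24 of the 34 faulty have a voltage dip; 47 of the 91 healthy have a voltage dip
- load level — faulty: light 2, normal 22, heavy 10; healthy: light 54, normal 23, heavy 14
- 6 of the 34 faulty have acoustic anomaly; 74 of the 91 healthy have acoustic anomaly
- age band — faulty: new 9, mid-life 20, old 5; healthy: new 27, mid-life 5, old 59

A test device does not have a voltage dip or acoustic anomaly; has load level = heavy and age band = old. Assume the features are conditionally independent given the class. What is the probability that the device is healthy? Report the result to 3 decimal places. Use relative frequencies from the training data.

faulty: (34/125) × (10/34) × (10/34) × (28/34) × (5/34) ≈ 0.00284958
healthy: (91/125) × (44/91) × (14/91) × (17/91) × (59/91) ≈ 0.00655915
P(healthy | x) = 0.00655915 / 0.00940873 ≈ 0.697

0.697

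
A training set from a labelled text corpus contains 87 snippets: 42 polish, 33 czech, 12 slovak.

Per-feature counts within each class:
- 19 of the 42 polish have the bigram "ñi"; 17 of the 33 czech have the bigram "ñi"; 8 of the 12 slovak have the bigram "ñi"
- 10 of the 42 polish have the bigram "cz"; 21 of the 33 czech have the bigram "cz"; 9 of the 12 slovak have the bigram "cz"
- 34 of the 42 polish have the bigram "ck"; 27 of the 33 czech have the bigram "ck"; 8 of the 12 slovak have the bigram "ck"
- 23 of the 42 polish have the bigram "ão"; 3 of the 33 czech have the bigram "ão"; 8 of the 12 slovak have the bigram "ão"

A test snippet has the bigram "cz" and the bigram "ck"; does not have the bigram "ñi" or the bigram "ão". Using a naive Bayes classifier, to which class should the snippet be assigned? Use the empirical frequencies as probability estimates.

polish: (42/87) × (23/42) × (10/42) × (34/42) × (19/42) ≈ 0.0230512
czech: (33/87) × (16/33) × (21/33) × (27/33) × (30/33) ≈ 0.0870489
slovak: (12/87) × (4/12) × (9/12) × (8/12) × (4/12) ≈ 0.00766284
Highest score → czech.

czech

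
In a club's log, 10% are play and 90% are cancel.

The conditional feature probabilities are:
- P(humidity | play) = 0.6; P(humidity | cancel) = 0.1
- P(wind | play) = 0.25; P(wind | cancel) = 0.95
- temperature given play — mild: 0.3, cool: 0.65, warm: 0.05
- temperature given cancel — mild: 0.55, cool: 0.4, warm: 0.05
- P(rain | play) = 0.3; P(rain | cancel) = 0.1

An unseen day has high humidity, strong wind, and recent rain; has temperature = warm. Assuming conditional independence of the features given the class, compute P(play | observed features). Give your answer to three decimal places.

play: 0.1 × 0.6 × 0.25 × 0.05 × 0.3 = 0.000225
cancel: 0.9 × 0.1 × 0.95 × 0.05 × 0.1 = 0.0004275
P(play | x) = 0.000225 / 0.0006525 ≈ 0.345

0.345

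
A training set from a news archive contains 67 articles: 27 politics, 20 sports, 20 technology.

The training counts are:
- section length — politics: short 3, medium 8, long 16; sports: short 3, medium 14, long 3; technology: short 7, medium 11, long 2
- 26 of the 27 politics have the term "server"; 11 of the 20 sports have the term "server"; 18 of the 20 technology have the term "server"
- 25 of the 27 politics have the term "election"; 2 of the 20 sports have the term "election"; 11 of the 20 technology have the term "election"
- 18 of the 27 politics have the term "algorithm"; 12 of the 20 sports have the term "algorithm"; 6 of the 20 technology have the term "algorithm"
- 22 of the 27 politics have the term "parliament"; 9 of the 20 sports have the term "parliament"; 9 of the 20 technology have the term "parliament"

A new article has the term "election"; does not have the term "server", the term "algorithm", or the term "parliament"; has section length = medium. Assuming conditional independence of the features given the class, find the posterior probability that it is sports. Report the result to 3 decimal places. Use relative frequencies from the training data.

politics: (27/67) × (8/27) × (1/27) × (25/27) × (9/27) × (5/27) ≈ 0.000252763
sports: (20/67) × (14/20) × (9/20) × (2/20) × (8/20) × (11/20) ≈ 0.00206866
technology: (20/67) × (11/20) × (2/20) × (11/20) × (14/20) × (11/20) ≈ 0.00347649
P(sports | x) = 0.00206866 / 0.005797913 ≈ 0.357

0.357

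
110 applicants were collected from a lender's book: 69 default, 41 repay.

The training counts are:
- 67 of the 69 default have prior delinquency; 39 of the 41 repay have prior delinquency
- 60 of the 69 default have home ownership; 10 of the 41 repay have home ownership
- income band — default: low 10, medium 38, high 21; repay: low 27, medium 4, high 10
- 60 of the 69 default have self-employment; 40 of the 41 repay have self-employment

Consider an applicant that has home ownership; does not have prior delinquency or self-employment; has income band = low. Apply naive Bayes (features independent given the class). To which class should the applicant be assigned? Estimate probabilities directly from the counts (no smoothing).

default: (69/110) × (2/69) × (60/69) × (10/69) × (9/69) ≈ 0.000298871
repay: (41/110) × (2/41) × (10/41) × (27/41) × (1/41) ≈ 0.0000712278
Highest score → default.

default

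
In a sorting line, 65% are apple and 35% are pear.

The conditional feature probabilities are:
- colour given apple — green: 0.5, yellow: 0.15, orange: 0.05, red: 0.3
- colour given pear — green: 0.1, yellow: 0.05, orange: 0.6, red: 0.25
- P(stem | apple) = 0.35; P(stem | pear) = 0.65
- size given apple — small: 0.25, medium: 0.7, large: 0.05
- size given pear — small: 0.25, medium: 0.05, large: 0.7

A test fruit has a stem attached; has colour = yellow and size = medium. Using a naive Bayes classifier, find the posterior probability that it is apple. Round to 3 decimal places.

0.977

apple: 0.65 × 0.15 × 0.35 × 0.7 = 0.0238875
pear: 0.35 × 0.05 × 0.65 × 0.05 = 0.00056875
P(apple | x) = 0.0238875 / 0.02445625 ≈ 0.977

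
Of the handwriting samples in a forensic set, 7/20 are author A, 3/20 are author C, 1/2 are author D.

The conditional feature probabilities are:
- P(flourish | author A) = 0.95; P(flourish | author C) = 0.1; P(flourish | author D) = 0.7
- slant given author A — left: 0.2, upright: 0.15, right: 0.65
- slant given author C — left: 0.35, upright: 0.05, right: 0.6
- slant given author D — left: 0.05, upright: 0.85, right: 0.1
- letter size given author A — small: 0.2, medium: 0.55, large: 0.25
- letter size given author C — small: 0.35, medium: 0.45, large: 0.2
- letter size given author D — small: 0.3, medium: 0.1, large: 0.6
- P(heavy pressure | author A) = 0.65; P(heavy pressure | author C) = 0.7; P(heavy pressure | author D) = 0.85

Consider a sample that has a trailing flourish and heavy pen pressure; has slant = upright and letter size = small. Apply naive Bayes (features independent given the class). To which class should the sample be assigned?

author D

author A: 0.35 × 0.95 × 0.15 × 0.2 × 0.65 = 0.00648375
author C: 0.15 × 0.1 × 0.05 × 0.35 × 0.7 = 0.00018375
author D: 0.5 × 0.7 × 0.85 × 0.3 × 0.85 = 0.0758625
Highest score → author D.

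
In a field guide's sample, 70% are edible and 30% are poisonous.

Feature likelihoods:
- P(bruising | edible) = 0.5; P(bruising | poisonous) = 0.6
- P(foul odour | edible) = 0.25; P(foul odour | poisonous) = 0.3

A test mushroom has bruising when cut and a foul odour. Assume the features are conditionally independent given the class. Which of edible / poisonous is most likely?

edible: 0.7 × 0.5 × 0.25 = 0.0875
poisonous: 0.3 × 0.6 × 0.3 = 0.054
Highest score → edible.

edible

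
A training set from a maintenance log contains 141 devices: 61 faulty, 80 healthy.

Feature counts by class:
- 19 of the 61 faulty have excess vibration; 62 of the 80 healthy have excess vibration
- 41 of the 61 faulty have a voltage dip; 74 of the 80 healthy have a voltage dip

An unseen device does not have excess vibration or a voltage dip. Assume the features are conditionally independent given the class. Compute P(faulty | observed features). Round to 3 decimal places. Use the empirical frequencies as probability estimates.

0.911

faulty: (61/141) × (42/61) × (20/61) ≈ 0.0976631
healthy: (80/141) × (18/80) × (6/80) ≈ 0.00957447
P(faulty | x) = 0.0976631 / 0.10723757 ≈ 0.911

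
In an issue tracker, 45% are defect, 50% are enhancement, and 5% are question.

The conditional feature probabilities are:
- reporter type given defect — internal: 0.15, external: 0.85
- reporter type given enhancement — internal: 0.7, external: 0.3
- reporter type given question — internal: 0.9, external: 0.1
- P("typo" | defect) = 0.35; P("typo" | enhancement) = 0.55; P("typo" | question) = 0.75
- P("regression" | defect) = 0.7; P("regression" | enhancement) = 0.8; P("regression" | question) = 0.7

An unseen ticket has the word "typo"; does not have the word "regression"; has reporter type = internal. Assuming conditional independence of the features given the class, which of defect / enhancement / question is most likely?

enhancement

defect: 0.45 × 0.15 × 0.35 × (1−0.7) = 0.0070875
enhancement: 0.5 × 0.7 × 0.55 × (1−0.8) = 0.0385
question: 0.05 × 0.9 × 0.75 × (1−0.7) = 0.010125
Highest score → enhancement.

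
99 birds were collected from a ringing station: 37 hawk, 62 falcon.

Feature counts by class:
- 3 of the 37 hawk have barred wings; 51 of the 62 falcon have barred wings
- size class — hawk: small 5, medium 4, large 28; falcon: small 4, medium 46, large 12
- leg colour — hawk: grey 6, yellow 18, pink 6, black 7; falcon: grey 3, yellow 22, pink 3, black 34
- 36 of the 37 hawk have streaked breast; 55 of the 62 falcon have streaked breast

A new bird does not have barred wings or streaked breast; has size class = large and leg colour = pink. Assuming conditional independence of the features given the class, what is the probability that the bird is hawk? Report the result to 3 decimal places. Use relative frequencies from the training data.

0.907

hawk: (37/99) × (34/37) × (28/37) × (6/37) × (1/37) ≈ 0.00113906
falcon: (62/99) × (11/62) × (12/62) × (3/62) × (7/62) ≈ 0.000117485
P(hawk | x) = 0.00113906 / 0.001256545 ≈ 0.907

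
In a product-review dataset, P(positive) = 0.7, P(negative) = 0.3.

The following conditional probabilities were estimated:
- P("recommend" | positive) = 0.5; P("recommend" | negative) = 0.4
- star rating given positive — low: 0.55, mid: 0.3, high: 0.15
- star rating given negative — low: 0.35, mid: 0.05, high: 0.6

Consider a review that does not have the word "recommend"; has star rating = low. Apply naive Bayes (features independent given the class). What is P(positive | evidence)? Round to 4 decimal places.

0.7534

positive: 0.7 × (1−0.5) × 0.55 = 0.1925
negative: 0.3 × (1−0.4) × 0.35 = 0.063
P(positive | x) = 0.1925 / 0.2555 ≈ 0.7534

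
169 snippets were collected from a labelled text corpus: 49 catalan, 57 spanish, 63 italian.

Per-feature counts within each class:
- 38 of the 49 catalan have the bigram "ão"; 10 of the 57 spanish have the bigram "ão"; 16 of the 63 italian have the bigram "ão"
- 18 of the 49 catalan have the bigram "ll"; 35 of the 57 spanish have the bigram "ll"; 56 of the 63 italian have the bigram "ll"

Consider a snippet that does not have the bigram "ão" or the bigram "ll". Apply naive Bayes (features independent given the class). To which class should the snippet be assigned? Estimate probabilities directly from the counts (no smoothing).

spanish

catalan: (49/169) × (11/49) × (31/49) ≈ 0.0411786
spanish: (57/169) × (47/57) × (22/57) ≈ 0.107339
italian: (63/169) × (47/63) × (7/63) ≈ 0.0309007
Highest score → spanish.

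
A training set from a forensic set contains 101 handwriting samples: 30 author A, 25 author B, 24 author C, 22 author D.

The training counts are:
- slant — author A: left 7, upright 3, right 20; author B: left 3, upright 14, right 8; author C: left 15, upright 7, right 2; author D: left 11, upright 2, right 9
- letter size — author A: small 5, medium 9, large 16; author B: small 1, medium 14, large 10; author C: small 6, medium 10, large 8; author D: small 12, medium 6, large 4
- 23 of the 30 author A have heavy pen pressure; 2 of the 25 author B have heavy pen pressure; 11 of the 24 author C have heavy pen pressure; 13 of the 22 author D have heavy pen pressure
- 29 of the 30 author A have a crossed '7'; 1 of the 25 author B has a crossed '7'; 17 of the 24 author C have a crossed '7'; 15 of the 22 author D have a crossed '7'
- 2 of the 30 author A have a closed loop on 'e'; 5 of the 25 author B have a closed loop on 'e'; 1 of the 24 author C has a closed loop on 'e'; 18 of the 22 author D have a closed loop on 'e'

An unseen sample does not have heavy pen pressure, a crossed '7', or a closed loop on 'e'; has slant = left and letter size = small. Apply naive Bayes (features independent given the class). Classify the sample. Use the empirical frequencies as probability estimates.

author A: (30/101) × (7/30) × (5/30) × (7/30) × (1/30) × (28/30) ≈ 0.0000838528
author B: (25/101) × (3/25) × (1/25) × (23/25) × (24/25) × (20/25) ≈ 0.000839477
author C: (24/101) × (15/24) × (6/24) × (13/24) × (7/24) × (23/24) ≈ 0.00562141
author D: (22/101) × (11/22) × (12/22) × (9/22) × (7/22) × (4/22) ≈ 0.00140593
Highest score → author C.

author C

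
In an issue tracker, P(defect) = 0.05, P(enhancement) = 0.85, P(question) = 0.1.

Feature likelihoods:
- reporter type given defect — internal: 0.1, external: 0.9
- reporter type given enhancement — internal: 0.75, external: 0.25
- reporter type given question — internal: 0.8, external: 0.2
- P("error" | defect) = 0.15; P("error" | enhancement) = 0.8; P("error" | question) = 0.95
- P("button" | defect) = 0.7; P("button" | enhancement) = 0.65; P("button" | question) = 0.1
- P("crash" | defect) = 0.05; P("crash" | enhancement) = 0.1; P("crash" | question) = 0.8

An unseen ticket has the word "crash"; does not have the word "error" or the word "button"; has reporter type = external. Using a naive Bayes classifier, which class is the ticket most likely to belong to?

defect: 0.05 × 0.9 × (1−0.15) × (1−0.7) × 0.05 = 0.00057375
enhancement: 0.85 × 0.25 × (1−0.8) × (1−0.65) × 0.1 = 0.0014875
question: 0.1 × 0.2 × (1−0.95) × (1−0.1) × 0.8 = 0.00072
Highest score → enhancement.

enhancement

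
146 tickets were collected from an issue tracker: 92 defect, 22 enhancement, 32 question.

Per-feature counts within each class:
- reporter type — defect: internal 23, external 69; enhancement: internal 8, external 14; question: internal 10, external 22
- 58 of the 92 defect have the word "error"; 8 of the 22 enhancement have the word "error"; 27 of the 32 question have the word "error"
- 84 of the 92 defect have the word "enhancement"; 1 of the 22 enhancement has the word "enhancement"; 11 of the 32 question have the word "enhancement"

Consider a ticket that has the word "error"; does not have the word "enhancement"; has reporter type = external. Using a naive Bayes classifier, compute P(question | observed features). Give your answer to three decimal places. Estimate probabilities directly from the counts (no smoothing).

defect: (92/146) × (69/92) × (58/92) × (8/92) ≈ 0.0259083
enhancement: (22/146) × (14/22) × (8/22) × (21/22) ≈ 0.0332843
question: (32/146) × (22/32) × (27/32) × (21/32) ≈ 0.0834359
P(question | x) = 0.0834359 / 0.1426285 ≈ 0.585

0.585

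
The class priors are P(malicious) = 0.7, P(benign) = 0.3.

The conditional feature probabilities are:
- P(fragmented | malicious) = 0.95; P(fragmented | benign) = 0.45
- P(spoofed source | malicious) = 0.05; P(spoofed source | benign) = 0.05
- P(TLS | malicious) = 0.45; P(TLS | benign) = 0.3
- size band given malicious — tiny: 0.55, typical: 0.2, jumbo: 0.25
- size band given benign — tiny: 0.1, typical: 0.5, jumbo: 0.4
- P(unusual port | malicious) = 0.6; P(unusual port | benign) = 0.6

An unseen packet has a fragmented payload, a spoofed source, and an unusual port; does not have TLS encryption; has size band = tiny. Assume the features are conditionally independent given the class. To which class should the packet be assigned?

malicious

malicious: 0.7 × 0.95 × 0.05 × (1−0.45) × 0.55 × 0.6 = 0.006034875
benign: 0.3 × 0.45 × 0.05 × (1−0.3) × 0.1 × 0.6 = 0.0002835
Highest score → malicious.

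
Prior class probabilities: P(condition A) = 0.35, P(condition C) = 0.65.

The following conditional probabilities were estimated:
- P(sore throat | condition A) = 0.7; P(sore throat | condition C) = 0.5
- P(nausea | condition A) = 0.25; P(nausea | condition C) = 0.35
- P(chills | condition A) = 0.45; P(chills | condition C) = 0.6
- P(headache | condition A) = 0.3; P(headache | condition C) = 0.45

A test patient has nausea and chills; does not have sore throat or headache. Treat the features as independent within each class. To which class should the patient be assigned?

condition A: 0.35 × (1−0.7) × 0.25 × 0.45 × (1−0.3) = 0.00826875
condition C: 0.65 × (1−0.5) × 0.35 × 0.6 × (1−0.45) = 0.0375375
Highest score → condition C.

condition C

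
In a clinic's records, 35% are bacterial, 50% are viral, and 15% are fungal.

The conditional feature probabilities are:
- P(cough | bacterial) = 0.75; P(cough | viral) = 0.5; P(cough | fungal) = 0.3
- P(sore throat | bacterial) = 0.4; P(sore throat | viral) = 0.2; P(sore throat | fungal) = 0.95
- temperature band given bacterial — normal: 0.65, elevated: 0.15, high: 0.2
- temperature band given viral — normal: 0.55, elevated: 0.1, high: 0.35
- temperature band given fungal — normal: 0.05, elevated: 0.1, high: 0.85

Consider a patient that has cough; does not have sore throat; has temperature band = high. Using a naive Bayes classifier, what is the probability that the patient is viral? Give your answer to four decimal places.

0.6769

bacterial: 0.35 × 0.75 × (1−0.4) × 0.2 = 0.0315
viral: 0.5 × 0.5 × (1−0.2) × 0.35 = 0.07
fungal: 0.15 × 0.3 × (1−0.95) × 0.85 = 0.0019125
P(viral | x) = 0.07 / 0.1034125 ≈ 0.6769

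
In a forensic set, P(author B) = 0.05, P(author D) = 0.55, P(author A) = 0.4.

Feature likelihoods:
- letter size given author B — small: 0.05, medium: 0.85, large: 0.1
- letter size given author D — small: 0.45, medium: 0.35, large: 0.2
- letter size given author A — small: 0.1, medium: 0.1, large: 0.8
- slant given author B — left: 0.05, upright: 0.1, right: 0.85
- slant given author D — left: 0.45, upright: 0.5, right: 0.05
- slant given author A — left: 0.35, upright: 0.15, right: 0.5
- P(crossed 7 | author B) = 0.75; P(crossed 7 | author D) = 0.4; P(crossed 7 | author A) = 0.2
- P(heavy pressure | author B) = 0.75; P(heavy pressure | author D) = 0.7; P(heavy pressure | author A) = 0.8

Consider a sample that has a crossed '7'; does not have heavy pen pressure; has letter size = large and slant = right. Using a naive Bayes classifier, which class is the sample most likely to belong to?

author A

author B: 0.05 × 0.1 × 0.85 × 0.75 × (1−0.75) = 0.000796875
author D: 0.55 × 0.2 × 0.05 × 0.4 × (1−0.7) = 0.00066
author A: 0.4 × 0.8 × 0.5 × 0.2 × (1−0.8) = 0.0064
Highest score → author A.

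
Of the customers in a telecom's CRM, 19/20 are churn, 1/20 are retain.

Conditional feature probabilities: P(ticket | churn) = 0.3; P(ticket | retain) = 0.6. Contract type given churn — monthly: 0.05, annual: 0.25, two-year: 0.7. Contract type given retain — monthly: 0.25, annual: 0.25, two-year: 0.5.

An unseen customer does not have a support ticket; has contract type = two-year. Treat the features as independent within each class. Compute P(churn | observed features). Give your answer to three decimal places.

0.979

churn: 0.95 × (1−0.3) × 0.7 = 0.4655
retain: 0.05 × (1−0.6) × 0.5 = 0.01
P(churn | x) = 0.4655 / 0.4755 ≈ 0.979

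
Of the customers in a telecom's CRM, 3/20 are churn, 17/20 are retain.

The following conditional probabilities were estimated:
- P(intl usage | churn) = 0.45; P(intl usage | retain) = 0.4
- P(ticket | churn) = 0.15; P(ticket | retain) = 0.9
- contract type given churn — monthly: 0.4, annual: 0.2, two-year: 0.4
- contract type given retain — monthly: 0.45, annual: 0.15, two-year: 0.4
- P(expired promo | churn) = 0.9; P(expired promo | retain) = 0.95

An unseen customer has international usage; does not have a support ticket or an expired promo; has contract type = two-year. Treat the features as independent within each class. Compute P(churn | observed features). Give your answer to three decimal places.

churn: 0.15 × 0.45 × (1−0.15) × 0.4 × (1−0.9) = 0.002295
retain: 0.85 × 0.4 × (1−0.9) × 0.4 × (1−0.95) = 0.00068
P(churn | x) = 0.002295 / 0.002975 ≈ 0.771

0.771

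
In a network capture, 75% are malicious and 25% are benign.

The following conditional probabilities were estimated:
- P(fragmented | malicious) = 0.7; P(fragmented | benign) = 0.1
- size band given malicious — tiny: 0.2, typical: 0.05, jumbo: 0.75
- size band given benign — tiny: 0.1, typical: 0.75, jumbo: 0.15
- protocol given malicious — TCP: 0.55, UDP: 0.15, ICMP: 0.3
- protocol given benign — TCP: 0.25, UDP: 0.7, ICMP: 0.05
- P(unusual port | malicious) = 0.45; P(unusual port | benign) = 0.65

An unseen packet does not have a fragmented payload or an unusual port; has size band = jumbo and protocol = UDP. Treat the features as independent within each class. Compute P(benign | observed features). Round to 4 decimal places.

malicious: 0.75 × (1−0.7) × 0.75 × 0.15 × (1−0.45) = 0.013921875
benign: 0.25 × (1−0.1) × 0.15 × 0.7 × (1−0.65) = 0.00826875
P(benign | x) = 0.00826875 / 0.022190625 ≈ 0.3726

0.3726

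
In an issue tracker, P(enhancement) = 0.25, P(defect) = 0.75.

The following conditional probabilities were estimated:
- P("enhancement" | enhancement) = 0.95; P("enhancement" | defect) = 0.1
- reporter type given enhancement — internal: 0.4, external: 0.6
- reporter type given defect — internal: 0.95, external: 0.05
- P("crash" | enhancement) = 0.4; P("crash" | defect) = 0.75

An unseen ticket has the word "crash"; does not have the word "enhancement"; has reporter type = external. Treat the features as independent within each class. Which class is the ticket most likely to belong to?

enhancement: 0.25 × (1−0.95) × 0.6 × 0.4 = 0.003
defect: 0.75 × (1−0.1) × 0.05 × 0.75 = 0.0253125
Highest score → defect.

defect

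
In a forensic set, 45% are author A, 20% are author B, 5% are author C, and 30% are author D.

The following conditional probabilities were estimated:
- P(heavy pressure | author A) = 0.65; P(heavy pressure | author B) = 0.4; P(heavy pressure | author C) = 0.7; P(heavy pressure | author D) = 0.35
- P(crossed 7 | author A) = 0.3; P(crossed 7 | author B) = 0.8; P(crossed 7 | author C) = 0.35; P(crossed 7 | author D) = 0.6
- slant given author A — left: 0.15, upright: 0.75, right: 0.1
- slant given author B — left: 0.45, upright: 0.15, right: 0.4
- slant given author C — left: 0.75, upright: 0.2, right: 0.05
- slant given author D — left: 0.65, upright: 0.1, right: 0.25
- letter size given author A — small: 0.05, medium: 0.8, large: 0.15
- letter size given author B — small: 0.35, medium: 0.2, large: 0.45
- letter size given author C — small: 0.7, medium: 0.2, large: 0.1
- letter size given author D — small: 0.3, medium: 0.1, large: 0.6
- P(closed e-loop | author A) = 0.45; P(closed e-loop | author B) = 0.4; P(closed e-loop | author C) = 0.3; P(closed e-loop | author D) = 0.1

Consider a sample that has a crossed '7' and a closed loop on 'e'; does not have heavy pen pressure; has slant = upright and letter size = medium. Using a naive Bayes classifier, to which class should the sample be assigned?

author A: 0.45 × (1−0.65) × 0.3 × 0.75 × 0.8 × 0.45 = 0.0127575
author B: 0.2 × (1−0.4) × 0.8 × 0.15 × 0.2 × 0.4 = 0.001152
author C: 0.05 × (1−0.7) × 0.35 × 0.2 × 0.2 × 0.3 = 0.000063
author D: 0.3 × (1−0.35) × 0.6 × 0.1 × 0.1 × 0.1 = 0.000117
Highest score → author A.

author A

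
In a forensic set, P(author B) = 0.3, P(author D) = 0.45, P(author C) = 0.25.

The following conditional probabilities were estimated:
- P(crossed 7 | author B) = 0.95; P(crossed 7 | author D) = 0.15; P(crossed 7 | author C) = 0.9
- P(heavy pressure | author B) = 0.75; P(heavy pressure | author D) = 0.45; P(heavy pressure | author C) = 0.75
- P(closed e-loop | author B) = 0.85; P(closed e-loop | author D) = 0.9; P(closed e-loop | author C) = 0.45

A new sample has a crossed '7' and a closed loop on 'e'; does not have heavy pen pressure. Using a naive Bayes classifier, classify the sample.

author B

author B: 0.3 × 0.95 × (1−0.75) × 0.85 = 0.0605625
author D: 0.45 × 0.15 × (1−0.45) × 0.9 = 0.0334125
author C: 0.25 × 0.9 × (1−0.75) × 0.45 = 0.0253125
Highest score → author B.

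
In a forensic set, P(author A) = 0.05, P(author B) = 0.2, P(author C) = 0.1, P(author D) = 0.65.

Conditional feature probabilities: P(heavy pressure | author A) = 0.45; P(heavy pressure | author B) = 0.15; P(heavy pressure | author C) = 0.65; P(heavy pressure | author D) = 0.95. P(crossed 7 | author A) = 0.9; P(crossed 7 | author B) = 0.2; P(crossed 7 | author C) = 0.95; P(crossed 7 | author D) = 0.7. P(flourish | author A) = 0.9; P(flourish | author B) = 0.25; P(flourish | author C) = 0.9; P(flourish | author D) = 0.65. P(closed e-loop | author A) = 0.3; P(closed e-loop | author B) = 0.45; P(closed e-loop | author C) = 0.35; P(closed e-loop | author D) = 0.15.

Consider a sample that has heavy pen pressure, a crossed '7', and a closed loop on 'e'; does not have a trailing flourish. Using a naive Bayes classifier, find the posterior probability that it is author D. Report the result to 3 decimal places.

author A: 0.05 × 0.45 × 0.9 × (1−0.9) × 0.3 = 0.0006075
author B: 0.2 × 0.15 × 0.2 × (1−0.25) × 0.45 = 0.002025
author C: 0.1 × 0.65 × 0.95 × (1−0.9) × 0.35 = 0.00216125
author D: 0.65 × 0.95 × 0.7 × (1−0.65) × 0.15 = 0.022693125
P(author D | x) = 0.022693125 / 0.027486875 ≈ 0.826

0.826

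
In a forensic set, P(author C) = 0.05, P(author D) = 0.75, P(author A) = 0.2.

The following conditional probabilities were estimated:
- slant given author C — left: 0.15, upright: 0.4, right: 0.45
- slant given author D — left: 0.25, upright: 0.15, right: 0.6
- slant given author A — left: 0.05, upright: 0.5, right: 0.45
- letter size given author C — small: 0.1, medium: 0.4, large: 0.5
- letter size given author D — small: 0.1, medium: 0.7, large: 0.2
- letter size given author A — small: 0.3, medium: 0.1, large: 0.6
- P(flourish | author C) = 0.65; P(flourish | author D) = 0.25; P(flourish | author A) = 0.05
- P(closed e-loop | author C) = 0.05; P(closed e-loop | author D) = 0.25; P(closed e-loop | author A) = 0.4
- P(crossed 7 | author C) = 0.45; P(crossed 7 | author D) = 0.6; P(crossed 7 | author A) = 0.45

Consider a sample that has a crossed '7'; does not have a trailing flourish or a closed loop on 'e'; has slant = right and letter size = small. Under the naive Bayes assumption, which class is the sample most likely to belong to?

author D

author C: 0.05 × 0.45 × 0.1 × (1−0.65) × (1−0.05) × 0.45 = 0.00033665625
author D: 0.75 × 0.6 × 0.1 × (1−0.25) × (1−0.25) × 0.6 = 0.0151875
author A: 0.2 × 0.45 × 0.3 × (1−0.05) × (1−0.4) × 0.45 = 0.0069255
Highest score → author D.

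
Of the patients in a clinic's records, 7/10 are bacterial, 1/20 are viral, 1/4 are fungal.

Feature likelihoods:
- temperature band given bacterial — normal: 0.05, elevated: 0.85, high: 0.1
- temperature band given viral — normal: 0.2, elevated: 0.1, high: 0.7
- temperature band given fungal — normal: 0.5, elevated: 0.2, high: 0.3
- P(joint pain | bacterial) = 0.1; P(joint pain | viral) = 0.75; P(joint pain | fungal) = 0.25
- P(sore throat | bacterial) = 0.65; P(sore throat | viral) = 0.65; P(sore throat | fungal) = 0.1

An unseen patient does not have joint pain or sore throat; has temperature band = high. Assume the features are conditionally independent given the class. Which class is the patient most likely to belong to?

bacterial: 0.7 × 0.1 × (1−0.1) × (1−0.65) = 0.02205
viral: 0.05 × 0.7 × (1−0.75) × (1−0.65) = 0.0030625
fungal: 0.25 × 0.3 × (1−0.25) × (1−0.1) = 0.050625
Highest score → fungal.

fungal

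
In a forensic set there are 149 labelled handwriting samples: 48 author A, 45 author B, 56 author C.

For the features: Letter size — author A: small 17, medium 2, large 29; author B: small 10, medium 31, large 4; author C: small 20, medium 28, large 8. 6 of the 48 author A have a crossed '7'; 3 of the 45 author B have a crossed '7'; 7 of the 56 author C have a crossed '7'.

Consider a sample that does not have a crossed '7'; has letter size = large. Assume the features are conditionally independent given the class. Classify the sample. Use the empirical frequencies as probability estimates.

author A: (48/149) × (29/48) × (42/48) ≈ 0.170302
author B: (45/149) × (4/45) × (42/45) ≈ 0.0250559
author C: (56/149) × (8/56) × (49/56) ≈ 0.0469799
Highest score → author A.

author A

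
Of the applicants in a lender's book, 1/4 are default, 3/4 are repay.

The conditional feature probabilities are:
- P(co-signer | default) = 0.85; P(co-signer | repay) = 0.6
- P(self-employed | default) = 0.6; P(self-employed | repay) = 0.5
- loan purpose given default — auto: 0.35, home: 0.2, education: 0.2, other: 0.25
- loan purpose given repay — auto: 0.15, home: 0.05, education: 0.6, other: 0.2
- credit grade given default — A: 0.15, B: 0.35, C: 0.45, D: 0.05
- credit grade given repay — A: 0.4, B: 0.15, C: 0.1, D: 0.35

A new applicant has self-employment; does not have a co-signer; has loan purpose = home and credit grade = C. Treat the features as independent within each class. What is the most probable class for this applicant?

default

default: 0.25 × (1−0.85) × 0.6 × 0.2 × 0.45 = 0.002025
repay: 0.75 × (1−0.6) × 0.5 × 0.05 × 0.1 = 0.00075
Highest score → default.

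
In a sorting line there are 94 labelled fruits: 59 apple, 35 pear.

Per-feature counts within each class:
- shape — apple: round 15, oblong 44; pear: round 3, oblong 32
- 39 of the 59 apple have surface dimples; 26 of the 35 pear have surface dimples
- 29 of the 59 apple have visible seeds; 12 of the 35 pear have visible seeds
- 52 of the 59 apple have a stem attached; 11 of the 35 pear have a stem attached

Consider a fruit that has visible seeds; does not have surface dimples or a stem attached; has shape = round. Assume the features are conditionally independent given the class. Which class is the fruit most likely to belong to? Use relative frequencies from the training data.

apple

apple: (59/94) × (15/59) × (20/59) × (29/59) × (7/59) ≈ 0.00315452
pear: (35/94) × (3/35) × (9/35) × (12/35) × (24/35) ≈ 0.00192941
Highest score → apple.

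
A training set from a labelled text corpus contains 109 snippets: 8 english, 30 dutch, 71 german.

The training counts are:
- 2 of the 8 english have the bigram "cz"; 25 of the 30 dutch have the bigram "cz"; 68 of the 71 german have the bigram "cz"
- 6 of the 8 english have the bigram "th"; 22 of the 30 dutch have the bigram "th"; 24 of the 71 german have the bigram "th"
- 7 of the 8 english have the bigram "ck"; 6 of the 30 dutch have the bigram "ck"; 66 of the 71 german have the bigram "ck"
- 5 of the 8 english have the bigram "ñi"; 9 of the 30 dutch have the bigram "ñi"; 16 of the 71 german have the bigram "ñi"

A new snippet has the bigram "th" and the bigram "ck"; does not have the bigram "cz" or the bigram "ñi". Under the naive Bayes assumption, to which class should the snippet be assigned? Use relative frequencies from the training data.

english: (8/109) × (6/8) × (6/8) × (7/8) × (3/8) ≈ 0.0135464
dutch: (30/109) × (5/30) × (22/30) × (6/30) × (21/30) ≈ 0.00470948
german: (71/109) × (3/71) × (24/71) × (66/71) × (55/71) ≈ 0.00669943
Highest score → english.

english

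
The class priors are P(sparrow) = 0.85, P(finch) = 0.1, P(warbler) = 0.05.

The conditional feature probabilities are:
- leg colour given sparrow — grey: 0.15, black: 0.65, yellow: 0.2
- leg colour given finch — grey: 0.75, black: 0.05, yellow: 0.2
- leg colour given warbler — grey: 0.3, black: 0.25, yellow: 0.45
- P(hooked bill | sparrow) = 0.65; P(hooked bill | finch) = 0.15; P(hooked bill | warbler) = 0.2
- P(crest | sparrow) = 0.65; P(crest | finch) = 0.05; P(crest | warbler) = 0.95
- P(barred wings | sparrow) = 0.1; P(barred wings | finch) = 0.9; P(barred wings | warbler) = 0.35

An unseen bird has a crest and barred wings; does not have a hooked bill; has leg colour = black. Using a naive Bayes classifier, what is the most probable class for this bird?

sparrow: 0.85 × 0.65 × (1−0.65) × 0.65 × 0.1 = 0.012569375
finch: 0.1 × 0.05 × (1−0.15) × 0.05 × 0.9 = 0.00019125
warbler: 0.05 × 0.25 × (1−0.2) × 0.95 × 0.35 = 0.003325
Highest score → sparrow.

sparrow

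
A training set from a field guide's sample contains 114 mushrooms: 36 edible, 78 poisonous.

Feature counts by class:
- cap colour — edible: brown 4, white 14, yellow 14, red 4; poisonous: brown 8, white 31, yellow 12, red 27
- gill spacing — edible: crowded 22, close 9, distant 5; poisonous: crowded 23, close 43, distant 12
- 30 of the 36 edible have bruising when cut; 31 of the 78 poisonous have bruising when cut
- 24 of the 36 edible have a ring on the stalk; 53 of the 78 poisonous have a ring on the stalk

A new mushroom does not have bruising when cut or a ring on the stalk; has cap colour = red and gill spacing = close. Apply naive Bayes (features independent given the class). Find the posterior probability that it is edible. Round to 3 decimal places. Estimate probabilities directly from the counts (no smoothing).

edible: (36/114) × (4/36) × (9/36) × (6/36) × (12/36) ≈ 0.000487329
poisonous: (78/114) × (27/78) × (43/78) × (47/78) × (25/78) ≈ 0.0252163
P(edible | x) = 0.000487329 / 0.025703629 ≈ 0.019

0.019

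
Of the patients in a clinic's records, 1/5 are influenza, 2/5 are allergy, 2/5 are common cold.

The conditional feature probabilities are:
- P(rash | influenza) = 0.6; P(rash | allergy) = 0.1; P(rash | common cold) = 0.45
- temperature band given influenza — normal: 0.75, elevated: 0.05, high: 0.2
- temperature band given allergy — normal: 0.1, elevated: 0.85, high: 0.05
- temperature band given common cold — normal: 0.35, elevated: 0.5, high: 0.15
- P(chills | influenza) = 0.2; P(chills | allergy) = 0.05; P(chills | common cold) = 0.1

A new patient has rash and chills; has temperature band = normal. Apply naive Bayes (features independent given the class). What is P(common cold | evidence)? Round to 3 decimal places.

influenza: 0.2 × 0.6 × 0.75 × 0.2 = 0.018
allergy: 0.4 × 0.1 × 0.1 × 0.05 = 0.0002
common cold: 0.4 × 0.45 × 0.35 × 0.1 = 0.0063
P(common cold | x) = 0.0063 / 0.0245 ≈ 0.257

0.257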